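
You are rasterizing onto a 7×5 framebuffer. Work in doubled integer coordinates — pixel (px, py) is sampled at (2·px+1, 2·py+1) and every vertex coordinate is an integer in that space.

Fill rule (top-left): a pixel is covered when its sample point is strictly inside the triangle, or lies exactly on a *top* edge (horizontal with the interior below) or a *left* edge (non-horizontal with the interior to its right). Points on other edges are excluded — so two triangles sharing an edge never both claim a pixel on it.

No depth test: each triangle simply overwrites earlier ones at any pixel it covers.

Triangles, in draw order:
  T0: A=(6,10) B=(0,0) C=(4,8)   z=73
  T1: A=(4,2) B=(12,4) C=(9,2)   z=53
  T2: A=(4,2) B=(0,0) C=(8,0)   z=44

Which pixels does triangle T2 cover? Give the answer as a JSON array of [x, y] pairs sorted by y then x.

T0:
  2·area = 8  (B↔C swapped to make it positive)
  edge (6, 10)→(4, 8): d=(-2,-2) top-left  bias=+0
  edge (4, 8)→(0, 0): d=(-4,-8) top-left  bias=+0
  edge (0, 0)→(6, 10): d=(6,10) right/bottom  bias=-1
    (0,2)@(1, 5): e=[0,-12,20] → ·  [on edge]
    (1,2)@(3, 5): e=[4,4,0] → ·  [on edge]
    (1,3)@(3, 7): e=[0,-4,12] → ·  [on edge]
    (2,4)@(5, 9): e=[0,4,4] → #  [on edge]
    (3,4)@(7, 9): e=[4,20,-16] → ·
  covered (1 px):
    · · · · · · ·
    · · · · · · ·
    · · · · · · ·
    · · · · · · ·
    · · # · · · ·
T1:
  2·area = 10  (B↔C swapped to make it positive)
  edge (4, 2)→(9, 2): d=(5,0) top-left  bias=+0
  edge (9, 2)→(12, 4): d=(3,2) right/bottom  bias=-1
  edge (12, 4)→(4, 2): d=(-8,-2) top-left  bias=+0
    (4,1)@(9, 3): e=[5,3,2] → #
    (5,1)@(11, 3): e=[5,-1,6] → ·
    (4,2)@(9, 5): e=[15,9,-14] → ·
  covered (1 px):
    · · · · · · ·
    · · · · # · ·
    · · · · · · ·
    · · · · · · ·
    · · · · · · ·
T2:
  2·area = 16
  edge (4, 2)→(0, 0): d=(-4,-2) top-left  bias=+0
  edge (0, 0)→(8, 0): d=(8,0) top-left  bias=+0
  edge (8, 0)→(4, 2): d=(-4,2) right/bottom  bias=-1
    (1,0)@(3, 1): e=[2,8,6] → #
    (2,0)@(5, 1): e=[6,8,2] → #
    (3,0)@(7, 1): e=[10,8,-2] → ·
    (1,1)@(3, 3): e=[-6,24,-2] → ·
    (2,1)@(5, 3): e=[-2,24,-6] → ·
  covered (2 px):
    · # # · · · ·
    · · · · · · ·
    · · · · · · ·
    · · · · · · ·
    · · · · · · ·

Result: [[1,0],[2,0]]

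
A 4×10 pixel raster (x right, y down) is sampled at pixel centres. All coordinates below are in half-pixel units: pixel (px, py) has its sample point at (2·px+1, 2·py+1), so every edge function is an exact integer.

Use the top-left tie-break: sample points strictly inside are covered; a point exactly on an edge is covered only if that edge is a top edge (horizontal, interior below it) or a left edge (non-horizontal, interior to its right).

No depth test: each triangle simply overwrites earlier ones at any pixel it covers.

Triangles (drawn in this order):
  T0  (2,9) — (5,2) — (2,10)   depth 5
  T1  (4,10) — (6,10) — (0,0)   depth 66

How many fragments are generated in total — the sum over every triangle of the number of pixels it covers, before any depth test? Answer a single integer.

T0:
  2·area = 3
  edge (2, 9)→(5, 2): d=(3,-7) top-left  bias=+0
  edge (5, 2)→(2, 10): d=(-3,8) right/bottom  bias=-1
  edge (2, 10)→(2, 9): d=(0,-1) top-left  bias=+0
    (1,3)@(3, 7): e=[1,1,1] → #
    (2,3)@(5, 7): e=[15,-15,3] → ·
    (1,4)@(3, 9): e=[7,-5,1] → ·
  covered (1 px):
    · · · ·
    · · · ·
    · · · ·
    · # · ·
    · · · ·
    · · · ·
    · · · ·
    · · · ·
    · · · ·
    · · · ·
T1:
  2·area = 20  (B↔C swapped to make it positive)
  edge (4, 10)→(0, 0): d=(-4,-10) top-left  bias=+0
  edge (0, 0)→(6, 10): d=(6,10) right/bottom  bias=-1
  edge (6, 10)→(4, 10): d=(-2,0) right/bottom  bias=-1
    (1,2)@(3, 5): e=[10,0,10] → ·  [on edge]
    (1,3)@(3, 7): e=[2,12,6] → #
    (2,3)@(5, 7): e=[22,-8,6] → ·
    (1,4)@(3, 9): e=[-6,24,2] → ·
    (2,4)@(5, 9): e=[14,4,2] → #
    (3,4)@(7, 9): e=[34,-16,2] → ·
    (2,5)@(5, 11): e=[6,16,-2] → ·
  covered (2 px):
    · · · ·
    · · · ·
    · · · ·
    · # · ·
    · · # ·
    · · · ·
    · · · ·
    · · · ·
    · · · ·
    · · · ·

Final: 3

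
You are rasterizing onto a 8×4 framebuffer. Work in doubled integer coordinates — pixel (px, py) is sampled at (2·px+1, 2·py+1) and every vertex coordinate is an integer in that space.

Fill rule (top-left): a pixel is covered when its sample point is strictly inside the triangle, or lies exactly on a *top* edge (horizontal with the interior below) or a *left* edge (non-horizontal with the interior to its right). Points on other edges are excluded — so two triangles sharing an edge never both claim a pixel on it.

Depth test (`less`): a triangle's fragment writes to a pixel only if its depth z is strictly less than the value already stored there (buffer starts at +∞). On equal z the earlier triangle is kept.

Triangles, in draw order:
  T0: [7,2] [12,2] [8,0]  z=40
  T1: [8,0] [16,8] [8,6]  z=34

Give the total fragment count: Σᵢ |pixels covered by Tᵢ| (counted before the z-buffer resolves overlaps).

T0:
  2·area = 10  (B↔C swapped to make it positive)
  edge (7, 2)→(8, 0): d=(1,-2) top-left  bias=+0
  edge (8, 0)→(12, 2): d=(4,2) right/bottom  bias=-1
  edge (12, 2)→(7, 2): d=(-5,0) right/bottom  bias=-1
    (4,0)@(9, 1): e=[3,2,5] → X
    (5,0)@(11, 1): e=[7,-2,5] → .
    (4,1)@(9, 3): e=[5,10,-5] → .
  covered (1 px):
    . . . . X . . .
    . . . . . . . .
    . . . . . . . .
    . . . . . . . .
T1:
  2·area = 48
  edge (8, 0)→(16, 8): d=(8,8) right/bottom  bias=-1
  edge (16, 8)→(8, 6): d=(-8,-2) top-left  bias=+0
  edge (8, 6)→(8, 0): d=(0,-6) top-left  bias=+0
    (4,0)@(9, 1): e=[0,42,6] → .  [on edge]
    (4,1)@(9, 3): e=[16,26,6] → X
    (5,1)@(11, 3): e=[0,30,18] → .  [on edge]
    (4,2)@(9, 5): e=[32,10,6] → X
    (5,2)@(11, 5): e=[16,14,18] → X
    (6,2)@(13, 5): e=[0,18,30] → .  [on edge]
    (4,3)@(9, 7): e=[48,-6,6] → .
    (5,3)@(11, 7): e=[32,-2,18] → .
    (6,3)@(13, 7): e=[16,2,30] → X
    (7,3)@(15, 7): e=[0,6,42] → .  [on edge]
  covered (4 px):
    . . . . . . . .
    . . . . X . . .
    . . . . X X . .
    . . . . . . X .

Answer: 5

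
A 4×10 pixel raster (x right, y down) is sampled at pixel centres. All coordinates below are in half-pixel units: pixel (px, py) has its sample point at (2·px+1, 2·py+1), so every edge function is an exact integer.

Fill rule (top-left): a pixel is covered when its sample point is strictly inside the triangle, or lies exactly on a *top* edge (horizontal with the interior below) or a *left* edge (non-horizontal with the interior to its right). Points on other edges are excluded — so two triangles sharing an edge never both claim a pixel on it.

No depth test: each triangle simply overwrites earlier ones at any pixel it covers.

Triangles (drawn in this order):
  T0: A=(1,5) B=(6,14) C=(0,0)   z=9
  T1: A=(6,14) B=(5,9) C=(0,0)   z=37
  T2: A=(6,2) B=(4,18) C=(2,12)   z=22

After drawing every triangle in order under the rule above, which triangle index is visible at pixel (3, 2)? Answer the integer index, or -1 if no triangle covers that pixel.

T0:
  2·area = 16  (B↔C swapped to make it positive)
  edge (1, 5)→(0, 0): d=(-1,-5) top-left  bias=+0
  edge (0, 0)→(6, 14): d=(6,14) right/bottom  bias=-1
  edge (6, 14)→(1, 5): d=(-5,-9) top-left  bias=+0
    (0,1)@(1, 3): e=[2,4,10] → █
    (1,1)@(3, 3): e=[12,-24,28] → ·
    (0,2)@(1, 5): e=[0,16,0] → █  [on edge]
    (1,2)@(3, 5): e=[10,-12,18] → ·
    (0,3)@(1, 7): e=[-2,28,-10] → ·
    (1,3)@(3, 7): e=[8,0,8] → ·  [on edge]
    (1,7)@(3, 15): e=[0,48,-32] → ·  [on edge]
  covered (2 px):
    · · · ·
    █ · · ·
    █ · · ·
    · · · ·
    · · · ·
    · · · ·
    · · · ·
    · · · ·
    · · · ·
    · · · ·
T1:
  2·area = 16  (B↔C swapped to make it positive)
  edge (6, 14)→(0, 0): d=(-6,-14) top-left  bias=+0
  edge (0, 0)→(5, 9): d=(5,9) right/bottom  bias=-1
  edge (5, 9)→(6, 14): d=(1,5) right/bottom  bias=-1
    (1,3)@(3, 7): e=[0,8,8] → █  [on edge]
    (2,3)@(5, 7): e=[28,-10,-2] → ·
    (1,4)@(3, 9): e=[-12,18,10] → ·
    (2,4)@(5, 9): e=[16,0,0] → ·  [on edge]
    (2,5)@(5, 11): e=[4,10,2] → █
    (3,5)@(7, 11): e=[32,-8,-8] → ·
    (2,6)@(5, 13): e=[-8,20,4] → ·
    (3,9)@(7, 19): e=[-16,32,0] → ·  [on edge]
  covered (2 px):
    · · · ·
    · · · ·
    · · · ·
    · █ · ·
    · · · ·
    · · █ ·
    · · · ·
    · · · ·
    · · · ·
    · · · ·
T2:
  2·area = 44
  edge (6, 2)→(4, 18): d=(-2,16) right/bottom  bias=-1
  edge (4, 18)→(2, 12): d=(-2,-6) top-left  bias=+0
  edge (2, 12)→(6, 2): d=(4,-10) top-left  bias=+0
    (2,2)@(5, 5): e=[10,32,2] → █
    (3,2)@(7, 5): e=[-22,44,22] → ·
    (2,3)@(5, 7): e=[6,28,10] → █
    (3,3)@(7, 7): e=[-26,40,30] → ·
    (0,4)@(1, 9): e=[66,0,-22] → ·  [on edge]
    (2,4)@(5, 9): e=[2,24,18] → █
    (3,4)@(7, 9): e=[-30,36,38] → ·
    (1,5)@(3, 11): e=[30,8,6] → █
    (2,5)@(5, 11): e=[-2,20,26] → ·
    (1,6)@(3, 13): e=[26,4,14] → █
    (2,6)@(5, 13): e=[-6,16,34] → ·
    (1,7)@(3, 15): e=[22,0,22] → █  [on edge]
  covered (6 px):
    · · · ·
    · · · ·
    · · █ ·
    · · █ ·
    · · █ ·
    · █ · ·
    · █ · ·
    · █ · ·
    · · · ·
    · · · ·

Z-buffer (winner per pixel, '.' = empty):
  . . . .
  0 . . .
  0 . 2 .
  . 1 2 .
  . . 2 .
  . 2 1 .
  . 2 . .
  . 2 . .
  . . . .
  . . . .

Final: -1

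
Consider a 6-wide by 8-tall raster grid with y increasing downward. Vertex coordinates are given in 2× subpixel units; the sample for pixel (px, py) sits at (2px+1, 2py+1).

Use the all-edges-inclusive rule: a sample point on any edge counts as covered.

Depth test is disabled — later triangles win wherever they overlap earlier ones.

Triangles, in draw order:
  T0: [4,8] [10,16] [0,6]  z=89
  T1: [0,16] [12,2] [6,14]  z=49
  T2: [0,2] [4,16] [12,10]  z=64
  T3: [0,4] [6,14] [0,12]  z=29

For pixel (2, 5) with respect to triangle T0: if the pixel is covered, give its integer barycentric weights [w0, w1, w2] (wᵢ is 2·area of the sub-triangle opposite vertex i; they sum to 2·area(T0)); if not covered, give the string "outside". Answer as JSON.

T0:
  2·area = 20
  edge (4, 8)→(10, 16): d=(6,8) inclusive
  edge (10, 16)→(0, 6): d=(-10,-10) inclusive
  edge (0, 6)→(4, 8): d=(4,2) inclusive
    (0,3)@(1, 7): e=[18,0,2] → X  [on edge]
    (1,3)@(3, 7): e=[2,20,-2] → .
    (0,4)@(1, 9): e=[30,-20,10] → .
    (1,4)@(3, 9): e=[14,0,6] → X  [on edge]
    (2,4)@(5, 9): e=[-2,20,2] → .
    (1,5)@(3, 11): e=[26,-20,14] → .
    (2,5)@(5, 11): e=[10,0,10] → X  [on edge]
    (3,5)@(7, 11): e=[-6,20,6] → .
    (2,6)@(5, 13): e=[22,-20,18] → .
    (3,6)@(7, 13): e=[6,0,14] → X  [on edge]
    (4,6)@(9, 13): e=[-10,20,10] → .
    (3,7)@(7, 15): e=[18,-20,22] → .
    (4,7)@(9, 15): e=[2,0,18] → X  [on edge]
  covered (5 px):
    . . . . . .
    . . . . . .
    . . . . . .
    X . . . . .
    . X . . . .
    . . X . . .
    . . . X . .
    . . . . X .
T1:
  2·area = 60
  edge (0, 16)→(12, 2): d=(12,-14) inclusive
  edge (12, 2)→(6, 14): d=(-6,12) inclusive
  edge (6, 14)→(0, 16): d=(-6,2) inclusive
    (4,3)@(9, 7): e=[18,6,36] → X
    (5,3)@(11, 7): e=[46,-18,32] → .
    (3,4)@(7, 9): e=[14,18,28] → X
    (4,4)@(9, 9): e=[42,-6,24] → .
    (2,5)@(5, 11): e=[10,30,20] → X
    (4,5)@(9, 11): e=[66,-18,12] → .
    (1,6)@(3, 13): e=[6,42,12] → X
    (3,6)@(7, 13): e=[62,-6,4] → .
    (4,6)@(9, 13): e=[90,-30,0] → .  [on edge]
    (0,7)@(1, 15): e=[2,54,4] → X
    (1,7)@(3, 15): e=[30,30,0] → X  [on edge]
    (2,7)@(5, 15): e=[58,6,-4] → .
  covered (8 px):
    . . . . . .
    . . . . . .
    . . . . . .
    . . . . X .
    . . . X . .
    . . X X . .
    . X X . . .
    X X . . . .
T2:
  2·area = 136  (B↔C swapped to make it positive)
  edge (0, 2)→(12, 10): d=(12,8) inclusive
  edge (12, 10)→(4, 16): d=(-8,6) inclusive
  edge (4, 16)→(0, 2): d=(-4,-14) inclusive
    (0,1)@(1, 3): e=[4,122,10] → X
    (1,1)@(3, 3): e=[-12,110,38] → .
    (0,2)@(1, 5): e=[28,106,2] → X
    (1,2)@(3, 5): e=[12,94,30] → X
    (2,2)@(5, 5): e=[-4,82,58] → .
    (0,3)@(1, 7): e=[52,90,-6] → .
    (1,3)@(3, 7): e=[36,78,22] → X
    (2,3)@(5, 7): e=[20,66,50] → X
    (3,3)@(7, 7): e=[4,54,78] → X
    (4,3)@(9, 7): e=[-12,42,106] → .
    (1,4)@(3, 9): e=[60,62,14] → X
    (4,4)@(9, 9): e=[12,26,98] → X
  covered (17 px):
    . . . . . .
    X . . . . .
    X X . . . .
    . X X X . .
    . X X X X .
    . X X X X .
    . . X X . .
    . . X . . .
T3:
  2·area = 48
  edge (0, 4)→(6, 14): d=(6,10) inclusive
  edge (6, 14)→(0, 12): d=(-6,-2) inclusive
  edge (0, 12)→(0, 4): d=(0,-8) inclusive
    (0,3)@(1, 7): e=[8,32,8] → X
    (1,3)@(3, 7): e=[-12,36,24] → .
    (0,4)@(1, 9): e=[20,20,8] → X
    (1,4)@(3, 9): e=[0,24,24] → X  [on edge]
    (2,4)@(5, 9): e=[-20,28,40] → .
    (0,5)@(1, 11): e=[32,8,8] → X
    (2,5)@(5, 11): e=[-8,16,40] → .
    (0,6)@(1, 13): e=[44,-4,8] → .
    (1,6)@(3, 13): e=[24,0,24] → X  [on edge]
    (2,6)@(5, 13): e=[4,4,40] → X
    (3,6)@(7, 13): e=[-16,8,56] → .
    (1,7)@(3, 15): e=[36,-12,24] → .
    (4,7)@(9, 15): e=[-24,0,72] → .  [on edge]
  covered (7 px):
    . . . . . .
    . . . . . .
    . . . . . .
    X . . . . .
    X X . . . .
    X X . . . .
    . X X . . .
    . . . . . .

Result: [0,10,10]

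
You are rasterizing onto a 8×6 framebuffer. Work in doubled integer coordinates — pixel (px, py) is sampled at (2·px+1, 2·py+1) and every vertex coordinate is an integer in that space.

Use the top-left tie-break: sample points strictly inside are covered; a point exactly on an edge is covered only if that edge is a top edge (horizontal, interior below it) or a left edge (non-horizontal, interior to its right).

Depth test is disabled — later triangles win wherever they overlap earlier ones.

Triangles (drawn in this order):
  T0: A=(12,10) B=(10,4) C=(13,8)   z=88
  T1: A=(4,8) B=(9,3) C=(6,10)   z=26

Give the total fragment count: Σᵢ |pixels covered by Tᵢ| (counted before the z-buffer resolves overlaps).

T0:
  2·area = 10
  edge (12, 10)→(10, 4): d=(-2,-6) top-left  bias=+0
  edge (10, 4)→(13, 8): d=(3,4) right/bottom  bias=-1
  edge (13, 8)→(12, 10): d=(-1,2) right/bottom  bias=-1
    (4,0)@(9, 1): e=[0,-5,15] → ·  [on edge]
    (5,3)@(11, 7): e=[0,5,5] → #  [on edge]
    (6,3)@(13, 7): e=[12,-3,1] → ·
    (5,4)@(11, 9): e=[-4,11,3] → ·
  covered (1 px):
    · · · · · · · ·
    · · · · · · · ·
    · · · · · · · ·
    · · · · · # · ·
    · · · · · · · ·
    · · · · · · · ·
T1:
  2·area = 20
  edge (4, 8)→(9, 3): d=(5,-5) top-left  bias=+0
  edge (9, 3)→(6, 10): d=(-3,7) right/bottom  bias=-1
  edge (6, 10)→(4, 8): d=(-2,-2) top-left  bias=+0
    (5,0)@(11, 1): e=[0,-8,28] → ·  [on edge]
    (4,1)@(9, 3): e=[0,0,20] → ·  [on edge]
    (0,2)@(1, 5): e=[-30,50,0] → ·  [on edge]
    (3,2)@(7, 5): e=[0,8,12] → #  [on edge]
    (4,2)@(9, 5): e=[10,-6,16] → ·
    (1,3)@(3, 7): e=[-10,30,0] → ·  [on edge]
    (2,3)@(5, 7): e=[0,16,4] → #  [on edge]
    (4,3)@(9, 7): e=[20,-12,12] → ·
    (1,4)@(3, 9): e=[0,24,-4] → ·  [on edge]
    (2,4)@(5, 9): e=[10,10,0] → #  [on edge]
    (3,4)@(7, 9): e=[20,-4,4] → ·
    (0,5)@(1, 11): e=[0,32,-12] → ·  [on edge]
    (3,5)@(7, 11): e=[30,-10,0] → ·  [on edge]
  covered (4 px):
    · · · · · · · ·
    · · · · · · · ·
    · · · # · · · ·
    · · # # · · · ·
    · · # · · · · ·
    · · · · · · · ·

Answer: 5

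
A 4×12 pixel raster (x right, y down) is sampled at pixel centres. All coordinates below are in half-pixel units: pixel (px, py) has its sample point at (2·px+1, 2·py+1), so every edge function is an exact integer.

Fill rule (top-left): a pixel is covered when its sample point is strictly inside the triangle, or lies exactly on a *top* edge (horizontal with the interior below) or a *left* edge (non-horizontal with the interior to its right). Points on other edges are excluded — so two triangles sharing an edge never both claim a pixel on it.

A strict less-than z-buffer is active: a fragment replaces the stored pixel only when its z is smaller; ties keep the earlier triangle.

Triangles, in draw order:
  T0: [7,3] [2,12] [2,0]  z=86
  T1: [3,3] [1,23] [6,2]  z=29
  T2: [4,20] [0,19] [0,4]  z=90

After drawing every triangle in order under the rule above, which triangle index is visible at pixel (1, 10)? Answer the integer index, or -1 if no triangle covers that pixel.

T0:
  2·area = 60
  edge (7, 3)→(2, 12): d=(-5,9) right/bottom  bias=-1
  edge (2, 12)→(2, 0): d=(0,-12) top-left  bias=+0
  edge (2, 0)→(7, 3): d=(5,3) right/bottom  bias=-1
    (1,0)@(3, 1): e=[46,12,2] → X
    (2,0)@(5, 1): e=[28,36,-4] → .
    (1,1)@(3, 3): e=[36,12,12] → X
    (2,1)@(5, 3): e=[18,36,6] → X
    (3,1)@(7, 3): e=[0,60,0] → .  [on edge]
    (1,2)@(3, 5): e=[26,12,22] → X
    (3,2)@(7, 5): e=[-10,60,10] → .
    (1,3)@(3, 7): e=[16,12,32] → X
    (2,3)@(5, 7): e=[-2,36,26] → .
    (1,4)@(3, 9): e=[6,12,42] → X
    (2,4)@(5, 9): e=[-12,36,36] → .
    (1,5)@(3, 11): e=[-4,12,52] → .
  covered (7 px):
    . X . .
    . X X .
    . X X .
    . X . .
    . X . .
    . . . .
    . . . .
    . . . .
    . . . .
    . . . .
    . . . .
    . . . .
T1:
  2·area = 58  (B↔C swapped to make it positive)
  edge (3, 3)→(6, 2): d=(3,-1) top-left  bias=+0
  edge (6, 2)→(1, 23): d=(-5,21) right/bottom  bias=-1
  edge (1, 23)→(3, 3): d=(2,-20) top-left  bias=+0
    (1,1)@(3, 3): e=[0,58,0] → X  [on edge]
    (2,1)@(5, 3): e=[2,16,40] → X
    (3,1)@(7, 3): e=[4,-26,80] → .
    (1,2)@(3, 5): e=[6,48,4] → X
    (3,2)@(7, 5): e=[10,-36,84] → .
    (1,3)@(3, 7): e=[12,38,8] → X
    (2,3)@(5, 7): e=[14,-4,48] → .
    (1,4)@(3, 9): e=[18,28,12] → X
    (2,4)@(5, 9): e=[20,-14,52] → .
    (1,5)@(3, 11): e=[24,18,16] → X
    (2,5)@(5, 11): e=[26,-24,56] → .
    (1,6)@(3, 13): e=[30,8,20] → X
    (0,11)@(1, 23): e=[58,0,0] → .  [on edge]
  covered (8 px):
    . . . .
    . X X .
    . X X .
    . X . .
    . X . .
    . X . .
    . X . .
    . . . .
    . . . .
    . . . .
    . . . .
    . . . .
T2:
  2·area = 60
  edge (4, 20)→(0, 19): d=(-4,-1) top-left  bias=+0
  edge (0, 19)→(0, 4): d=(0,-15) top-left  bias=+0
  edge (0, 4)→(4, 20): d=(4,16) right/bottom  bias=-1
    (0,4)@(1, 9): e=[41,15,4] → X
    (1,4)@(3, 9): e=[43,45,-28] → .
    (0,5)@(1, 11): e=[33,15,12] → X
    (1,5)@(3, 11): e=[35,45,-20] → .
    (0,6)@(1, 13): e=[25,15,20] → X
    (1,6)@(3, 13): e=[27,45,-12] → .
    (0,7)@(1, 15): e=[17,15,28] → X
    (1,7)@(3, 15): e=[19,45,-4] → .
    (0,8)@(1, 17): e=[9,15,36] → X
    (1,8)@(3, 17): e=[11,45,4] → X
    (2,8)@(5, 17): e=[13,75,-28] → .
    (0,9)@(1, 19): e=[1,15,44] → X
  covered (8 px):
    . . . .
    . . . .
    . . . .
    . . . .
    X . . .
    X . . .
    X . . .
    X . . .
    X X . .
    X X . .
    . . . .
    . . . .

Z-buffer (winner per pixel, '.' = empty):
  . 0 . .
  . 1 1 .
  . 1 1 .
  . 1 . .
  2 1 . .
  2 1 . .
  2 1 . .
  2 . . .
  2 2 . .
  2 2 . .
  . . . .
  . . . .

Result: -1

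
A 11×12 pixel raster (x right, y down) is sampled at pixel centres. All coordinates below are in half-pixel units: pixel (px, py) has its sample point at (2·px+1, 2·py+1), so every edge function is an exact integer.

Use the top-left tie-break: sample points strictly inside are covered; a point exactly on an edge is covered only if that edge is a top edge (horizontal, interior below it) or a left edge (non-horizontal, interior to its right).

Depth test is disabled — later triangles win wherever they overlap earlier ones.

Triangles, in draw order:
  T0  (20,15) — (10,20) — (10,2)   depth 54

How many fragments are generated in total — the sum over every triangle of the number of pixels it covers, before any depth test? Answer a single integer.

T0:
  2·area = 180
  edge (20, 15)→(10, 20): d=(-10,5) right/bottom  bias=-1
  edge (10, 20)→(10, 2): d=(0,-18) top-left  bias=+0
  edge (10, 2)→(20, 15): d=(10,13) right/bottom  bias=-1
    (5,2)@(11, 5): e=[145,18,17] → █
    (6,2)@(13, 5): e=[135,54,-9] → ·
    (5,3)@(11, 7): e=[125,18,37] → █
    (6,3)@(13, 7): e=[115,54,11] → █
    (7,3)@(15, 7): e=[105,90,-15] → ·
    (5,4)@(11, 9): e=[105,18,57] → █
    (7,4)@(15, 9): e=[85,90,5] → █
    (8,4)@(17, 9): e=[75,126,-21] → ·
    (5,5)@(11, 11): e=[85,18,77] → █
    (8,5)@(17, 11): e=[55,126,-1] → ·
    (5,6)@(11, 13): e=[65,18,97] → █
    (8,6)@(17, 13): e=[35,126,19] → █
  covered (22 px):
    · · · · · · · · · · ·
    · · · · · · · · · · ·
    · · · · · █ · · · · ·
    · · · · · █ █ · · · ·
    · · · · · █ █ █ · · ·
    · · · · · █ █ █ · · ·
    · · · · · █ █ █ █ · ·
    · · · · · █ █ █ █ █ ·
    · · · · · █ █ █ · · ·
    · · · · · █ · · · · ·
    · · · · · · · · · · ·
    · · · · · · · · · · ·

Answer: 22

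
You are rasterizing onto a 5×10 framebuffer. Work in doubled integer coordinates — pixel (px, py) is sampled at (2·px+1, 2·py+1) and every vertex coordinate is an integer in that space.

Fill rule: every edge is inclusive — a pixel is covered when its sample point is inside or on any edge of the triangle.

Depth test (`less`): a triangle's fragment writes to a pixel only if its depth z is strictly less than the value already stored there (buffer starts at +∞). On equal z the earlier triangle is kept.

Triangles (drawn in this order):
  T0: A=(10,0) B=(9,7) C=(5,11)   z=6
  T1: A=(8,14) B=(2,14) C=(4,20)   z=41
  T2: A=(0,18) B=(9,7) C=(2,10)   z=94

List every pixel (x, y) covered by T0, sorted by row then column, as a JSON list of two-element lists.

T0:
  2·area = 24
  edge (10, 0)→(9, 7): d=(-1,7) inclusive
  edge (9, 7)→(5, 11): d=(-4,4) inclusive
  edge (5, 11)→(10, 0): d=(5,-11) inclusive
    (4,1)@(9, 3): e=[4,16,4] → X
    (4,2)@(9, 5): e=[2,8,14] → X
    (3,3)@(7, 7): e=[14,8,2] → X
    (4,3)@(9, 7): e=[0,0,24] → X  [on edge]
    (3,4)@(7, 9): e=[12,0,12] → X  [on edge]
    (4,4)@(9, 9): e=[-2,-8,34] → .
    (2,5)@(5, 11): e=[24,0,0] → X  [on edge]
    (3,5)@(7, 11): e=[10,-8,22] → .
    (1,6)@(3, 13): e=[36,0,-12] → .  [on edge]
    (2,6)@(5, 13): e=[22,-8,10] → .
    (0,7)@(1, 15): e=[48,0,-24] → .  [on edge]
  covered (6 px):
    . . . . .
    . . . . X
    . . . . X
    . . . X X
    . . . X .
    . . X . .
    . . . . .
    . . . . .
    . . . . .
    . . . . .
T1:
  2·area = 36  (B↔C swapped to make it positive)
  edge (8, 14)→(4, 20): d=(-4,6) inclusive
  edge (4, 20)→(2, 14): d=(-2,-6) inclusive
  edge (2, 14)→(8, 14): d=(6,0) inclusive
    (0,5)@(1, 11): e=[54,0,-18] → .  [on edge]
    (1,7)@(3, 15): e=[26,4,6] → X
    (2,7)@(5, 15): e=[14,16,6] → X
    (3,7)@(7, 15): e=[2,28,6] → X
    (4,7)@(9, 15): e=[-10,40,6] → .
    (1,8)@(3, 17): e=[18,0,18] → X  [on edge]
    (3,8)@(7, 17): e=[-6,24,18] → .
    (1,9)@(3, 19): e=[10,-4,30] → .
    (2,9)@(5, 19): e=[-2,8,30] → .
  covered (5 px):
    . . . . .
    . . . . .
    . . . . .
    . . . . .
    . . . . .
    . . . . .
    . . . . .
    . X X X .
    . X X . .
    . . . . .
T2:
  2·area = 50  (B↔C swapped to make it positive)
  edge (0, 18)→(2, 10): d=(2,-8) inclusive
  edge (2, 10)→(9, 7): d=(7,-3) inclusive
  edge (9, 7)→(0, 18): d=(-9,11) inclusive
    (4,3)@(9, 7): e=[50,0,0] → X  [on edge]
    (2,4)@(5, 9): e=[22,2,26] → X
    (3,4)@(7, 9): e=[38,8,4] → X
    (4,4)@(9, 9): e=[54,14,-18] → .
    (1,5)@(3, 11): e=[10,10,30] → X
    (3,5)@(7, 11): e=[42,22,-14] → .
    (1,6)@(3, 13): e=[14,24,12] → X
    (2,6)@(5, 13): e=[30,30,-10] → .
    (0,7)@(1, 15): e=[2,32,16] → X
    (1,7)@(3, 15): e=[18,38,-6] → .
    (0,8)@(1, 17): e=[6,46,-2] → .
  covered (7 px):
    . . . . .
    . . . . .
    . . . . .
    . . . . X
    . . X X .
    . X X . .
    . X . . .
    X . . . .
    . . . . .
    . . . . .

Final: [[4,1],[4,2],[3,3],[4,3],[3,4],[2,5]]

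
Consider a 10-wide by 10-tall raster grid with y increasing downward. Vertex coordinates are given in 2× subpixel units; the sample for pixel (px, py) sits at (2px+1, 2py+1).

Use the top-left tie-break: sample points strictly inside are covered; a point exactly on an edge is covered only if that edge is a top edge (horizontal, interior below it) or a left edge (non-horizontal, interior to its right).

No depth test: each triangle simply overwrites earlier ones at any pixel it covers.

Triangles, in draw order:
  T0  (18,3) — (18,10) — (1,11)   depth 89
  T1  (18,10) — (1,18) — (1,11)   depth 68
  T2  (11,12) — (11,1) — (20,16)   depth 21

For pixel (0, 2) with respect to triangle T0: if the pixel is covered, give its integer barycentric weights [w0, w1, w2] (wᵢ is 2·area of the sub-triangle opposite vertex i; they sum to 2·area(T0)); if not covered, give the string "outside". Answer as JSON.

T0:
  2·area = 119
  edge (18, 3)→(18, 10): d=(0,7) right/bottom  bias=-1
  edge (18, 10)→(1, 11): d=(-17,1) right/bottom  bias=-1
  edge (1, 11)→(18, 3): d=(17,-8) top-left  bias=+0
    (7,2)@(15, 5): e=[21,88,10] → X
    (8,2)@(17, 5): e=[7,86,26] → X
    (9,2)@(19, 5): e=[-7,84,42] → .
    (5,3)@(11, 7): e=[49,58,12] → X
    (6,3)@(13, 7): e=[35,56,28] → X
    (9,3)@(19, 7): e=[-7,50,76] → .
    (3,4)@(7, 9): e=[77,28,14] → X
    (4,4)@(9, 9): e=[63,26,30] → X
    (9,4)@(19, 9): e=[-7,16,110] → .
    (0,5)@(1, 11): e=[119,0,0] → .  [on edge]
    (3,5)@(7, 11): e=[77,-6,48] → .
    (4,5)@(9, 11): e=[63,-8,64] → .
  covered (12 px):
    . . . . . . . . . .
    . . . . . . . . . .
    . . . . . . . X X .
    . . . . . X X X X .
    . . . X X X X X X .
    . . . . . . . . . .
    . . . . . . . . . .
    . . . . . . . . . .
    . . . . . . . . . .
    . . . . . . . . . .
T1:
  2·area = 119
  edge (18, 10)→(1, 18): d=(-17,8) right/bottom  bias=-1
  edge (1, 18)→(1, 11): d=(0,-7) top-left  bias=+0
  edge (1, 11)→(18, 10): d=(17,-1) top-left  bias=+0
    (0,0)@(1, 1): e=[289,0,-170] → .  [on edge]
    (0,1)@(1, 3): e=[255,0,-136] → .  [on edge]
    (0,2)@(1, 5): e=[221,0,-102] → .  [on edge]
    (0,3)@(1, 7): e=[187,0,-68] → .  [on edge]
    (0,4)@(1, 9): e=[153,0,-34] → .  [on edge]
    (0,5)@(1, 11): e=[119,0,0] → X  [on edge]
    (1,5)@(3, 11): e=[103,14,2] → X
    (2,5)@(5, 11): e=[87,28,4] → X
    (3,5)@(7, 11): e=[71,42,6] → X
    (4,5)@(9, 11): e=[55,56,8] → X
    (5,5)@(11, 11): e=[39,70,10] → X
    (6,5)@(13, 11): e=[23,84,12] → X
    (0,6)@(1, 13): e=[85,0,34] → X  [on edge]
    (0,7)@(1, 15): e=[51,0,68] → X  [on edge]
    (0,8)@(1, 17): e=[17,0,102] → X  [on edge]
    (0,9)@(1, 19): e=[-17,0,136] → .  [on edge]
  covered (20 px):
    . . . . . . . . . .
    . . . . . . . . . .
    . . . . . . . . . .
    . . . . . . . . . .
    . . . . . . . . . .
    X X X X X X X X . .
    X X X X X X . . . .
    X X X X . . . . . .
    X X . . . . . . . .
    . . . . . . . . . .
T2:
  2·area = 99
  edge (11, 12)→(11, 1): d=(0,-11) top-left  bias=+0
  edge (11, 1)→(20, 16): d=(9,15) right/bottom  bias=-1
  edge (20, 16)→(11, 12): d=(-9,-4) top-left  bias=+0
    (5,0)@(11, 1): e=[0,0,99] → .  [on edge]
    (5,1)@(11, 3): e=[0,18,81] → X  [on edge]
    (6,1)@(13, 3): e=[22,-12,89] → .
    (5,2)@(11, 5): e=[0,36,63] → X  [on edge]
    (6,2)@(13, 5): e=[22,6,71] → X
    (7,2)@(15, 5): e=[44,-24,79] → .
    (5,3)@(11, 7): e=[0,54,45] → X  [on edge]
    (7,3)@(15, 7): e=[44,-6,61] → .
    (5,4)@(11, 9): e=[0,72,27] → X  [on edge]
    (7,4)@(15, 9): e=[44,12,43] → X
    (8,4)@(17, 9): e=[66,-18,51] → .
    (5,5)@(11, 11): e=[0,90,9] → X  [on edge]
    (8,5)@(17, 11): e=[66,0,33] → .  [on edge]
    (5,6)@(11, 13): e=[0,108,-9] → .  [on edge]
    (5,7)@(11, 15): e=[0,126,-27] → .  [on edge]
    (5,8)@(11, 17): e=[0,144,-45] → .  [on edge]
    (5,9)@(11, 19): e=[0,162,-63] → .  [on edge]
  covered (14 px):
    . . . . . . . . . .
    . . . . . X . . . .
    . . . . . X X . . .
    . . . . . X X . . .
    . . . . . X X X . .
    . . . . . X X X . .
    . . . . . . . X X .
    . . . . . . . . . X
    . . . . . . . . . .
    . . . . . . . . . .

Result: "outside"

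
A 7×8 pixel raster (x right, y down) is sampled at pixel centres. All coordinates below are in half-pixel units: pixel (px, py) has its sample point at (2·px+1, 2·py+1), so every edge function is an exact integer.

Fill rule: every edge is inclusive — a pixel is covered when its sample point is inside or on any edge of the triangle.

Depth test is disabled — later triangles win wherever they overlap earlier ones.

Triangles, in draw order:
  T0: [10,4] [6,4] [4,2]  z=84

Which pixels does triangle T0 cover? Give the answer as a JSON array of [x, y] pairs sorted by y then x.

T0:
  2·area = 8
  edge (10, 4)→(6, 4): d=(-4,0) inclusive
  edge (6, 4)→(4, 2): d=(-2,-2) inclusive
  edge (4, 2)→(10, 4): d=(6,2) inclusive
    (0,0)@(1, 1): e=[12,-4,0] → ·  [on edge]
    (1,0)@(3, 1): e=[12,0,-4] → ·  [on edge]
    (2,1)@(5, 3): e=[4,0,4] → █  [on edge]
    (3,1)@(7, 3): e=[4,4,0] → █  [on edge]
    (4,1)@(9, 3): e=[4,8,-4] → ·
    (2,2)@(5, 5): e=[-4,-4,16] → ·
    (3,2)@(7, 5): e=[-4,0,12] → ·  [on edge]
    (6,2)@(13, 5): e=[-4,12,0] → ·  [on edge]
    (4,3)@(9, 7): e=[-12,0,20] → ·  [on edge]
    (5,4)@(11, 9): e=[-20,0,28] → ·  [on edge]
    (6,5)@(13, 11): e=[-28,0,36] → ·  [on edge]
  covered (2 px):
    · · · · · · ·
    · · █ █ · · ·
    · · · · · · ·
    · · · · · · ·
    · · · · · · ·
    · · · · · · ·
    · · · · · · ·
    · · · · · · ·

Final: [[2,1],[3,1]]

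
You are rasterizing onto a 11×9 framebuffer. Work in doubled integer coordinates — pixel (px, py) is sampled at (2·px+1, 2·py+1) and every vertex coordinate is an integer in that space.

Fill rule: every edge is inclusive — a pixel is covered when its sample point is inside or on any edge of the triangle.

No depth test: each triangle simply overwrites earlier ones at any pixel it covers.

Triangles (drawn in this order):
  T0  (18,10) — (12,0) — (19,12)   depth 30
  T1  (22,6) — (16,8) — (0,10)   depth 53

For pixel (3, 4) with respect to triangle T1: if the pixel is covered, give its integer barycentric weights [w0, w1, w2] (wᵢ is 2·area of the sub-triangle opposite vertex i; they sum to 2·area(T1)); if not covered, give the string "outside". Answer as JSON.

T0:
  2·area = 2  (B↔C swapped to make it positive)
  edge (18, 10)→(19, 12): d=(1,2) inclusive
  edge (19, 12)→(12, 0): d=(-7,-12) inclusive
  edge (12, 0)→(18, 10): d=(6,10) inclusive
    (7,2)@(15, 5): e=[1,1,0] → #  [on edge]
    (8,2)@(17, 5): e=[-3,25,-20] → ·
    (7,3)@(15, 7): e=[3,-13,12] → ·
    (10,7)@(21, 15): e=[-1,3,0] → ·  [on edge]
  covered (1 px):
    · · · · · · · · · · ·
    · · · · · · · · · · ·
    · · · · · · · # · · ·
    · · · · · · · · · · ·
    · · · · · · · · · · ·
    · · · · · · · · · · ·
    · · · · · · · · · · ·
    · · · · · · · · · · ·
    · · · · · · · · · · ·
T1:
  2·area = 20
  edge (22, 6)→(16, 8): d=(-6,2) inclusive
  edge (16, 8)→(0, 10): d=(-16,2) inclusive
  edge (0, 10)→(22, 6): d=(22,-4) inclusive
    (8,3)@(17, 7): e=[4,14,2] → #
    (9,3)@(19, 7): e=[0,10,10] → #  [on edge]
    (10,3)@(21, 7): e=[-4,6,18] → ·
    (3,4)@(7, 9): e=[12,2,6] → #
    (4,4)@(9, 9): e=[8,-2,14] → ·
    (6,4)@(13, 9): e=[0,-10,30] → ·  [on edge]
    (8,4)@(17, 9): e=[-8,-18,46] → ·
    (9,4)@(19, 9): e=[-12,-22,54] → ·
    (3,5)@(7, 11): e=[0,-30,50] → ·  [on edge]
    (0,6)@(1, 13): e=[0,-50,70] → ·  [on edge]
  covered (3 px):
    · · · · · · · · · · ·
    · · · · · · · · · · ·
    · · · · · · · · · · ·
    · · · · · · · · # # ·
    · · · # · · · · · · ·
    · · · · · · · · · · ·
    · · · · · · · · · · ·
    · · · · · · · · · · ·
    · · · · · · · · · · ·

Final: [2,6,12]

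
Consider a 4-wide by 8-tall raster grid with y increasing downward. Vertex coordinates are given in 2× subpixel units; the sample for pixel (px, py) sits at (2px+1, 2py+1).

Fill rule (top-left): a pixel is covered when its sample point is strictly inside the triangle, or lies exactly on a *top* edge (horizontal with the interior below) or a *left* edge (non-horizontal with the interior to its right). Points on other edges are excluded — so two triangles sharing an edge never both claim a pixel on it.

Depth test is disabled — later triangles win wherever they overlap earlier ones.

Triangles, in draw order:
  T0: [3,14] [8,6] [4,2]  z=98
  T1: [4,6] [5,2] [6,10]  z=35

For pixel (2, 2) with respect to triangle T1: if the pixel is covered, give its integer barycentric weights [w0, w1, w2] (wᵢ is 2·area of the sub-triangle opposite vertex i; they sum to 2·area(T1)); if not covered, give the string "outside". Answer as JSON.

T0:
  2·area = 52  (B↔C swapped to make it positive)
  edge (3, 14)→(4, 2): d=(1,-12) top-left  bias=+0
  edge (4, 2)→(8, 6): d=(4,4) right/bottom  bias=-1
  edge (8, 6)→(3, 14): d=(-5,8) right/bottom  bias=-1
    (1,0)@(3, 1): e=[-13,0,65] → ·  [on edge]
    (2,1)@(5, 3): e=[13,0,39] → ·  [on edge]
    (2,2)@(5, 5): e=[15,8,29] → █
    (3,2)@(7, 5): e=[39,0,13] → ·  [on edge]
    (2,3)@(5, 7): e=[17,16,19] → █
    (3,3)@(7, 7): e=[41,8,3] → █
    (2,4)@(5, 9): e=[19,24,9] → █
    (3,4)@(7, 9): e=[43,16,-7] → ·
    (2,5)@(5, 11): e=[21,32,-1] → ·
  covered (4 px):
    · · · ·
    · · · ·
    · · █ ·
    · · █ █
    · · █ ·
    · · · ·
    · · · ·
    · · · ·
T1:
  2·area = 12
  edge (4, 6)→(5, 2): d=(1,-4) top-left  bias=+0
  edge (5, 2)→(6, 10): d=(1,8) right/bottom  bias=-1
  edge (6, 10)→(4, 6): d=(-2,-4) top-left  bias=+0
    (2,1)@(5, 3): e=[1,1,10] → █
    (3,1)@(7, 3): e=[9,-15,18] → ·
    (2,2)@(5, 5): e=[3,3,6] → █
    (3,2)@(7, 5): e=[11,-13,14] → ·
    (2,3)@(5, 7): e=[5,5,2] → █
    (3,3)@(7, 7): e=[13,-11,10] → ·
    (2,4)@(5, 9): e=[7,7,-2] → ·
  covered (3 px):
    · · · ·
    · · █ ·
    · · █ ·
    · · █ ·
    · · · ·
    · · · ·
    · · · ·
    · · · ·

Result: [3,6,3]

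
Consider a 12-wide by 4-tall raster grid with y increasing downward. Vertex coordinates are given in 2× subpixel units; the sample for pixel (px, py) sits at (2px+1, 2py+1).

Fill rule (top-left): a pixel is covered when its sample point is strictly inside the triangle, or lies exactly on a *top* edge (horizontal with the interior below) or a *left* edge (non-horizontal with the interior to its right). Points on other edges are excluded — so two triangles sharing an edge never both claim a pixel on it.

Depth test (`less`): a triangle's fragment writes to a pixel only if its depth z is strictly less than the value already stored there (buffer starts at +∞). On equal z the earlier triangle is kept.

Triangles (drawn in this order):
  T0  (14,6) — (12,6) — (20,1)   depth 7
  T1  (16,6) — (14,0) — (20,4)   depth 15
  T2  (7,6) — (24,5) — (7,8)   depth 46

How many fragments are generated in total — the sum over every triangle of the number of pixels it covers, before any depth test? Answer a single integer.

T0:
  2·area = 10
  edge (14, 6)→(12, 6): d=(-2,0) right/bottom  bias=-1
  edge (12, 6)→(20, 1): d=(8,-5) top-left  bias=+0
  edge (20, 1)→(14, 6): d=(-6,5) right/bottom  bias=-1
    (8,1)@(17, 3): e=[6,1,3] → █
    (9,1)@(19, 3): e=[6,11,-7] → ·
    (7,2)@(15, 5): e=[2,7,1] → █
    (8,2)@(17, 5): e=[2,17,-9] → ·
    (7,3)@(15, 7): e=[-2,23,-11] → ·
  covered (2 px):
    · · · · · · · · · · · ·
    · · · · · · · · █ · · ·
    · · · · · · · █ · · · ·
    · · · · · · · · · · · ·
T1:
  2·area = 28
  edge (16, 6)→(14, 0): d=(-2,-6) top-left  bias=+0
  edge (14, 0)→(20, 4): d=(6,4) right/bottom  bias=-1
  edge (20, 4)→(16, 6): d=(-4,2) right/bottom  bias=-1
    (7,0)@(15, 1): e=[4,2,22] → █
    (8,0)@(17, 1): e=[16,-6,18] → ·
    (7,1)@(15, 3): e=[0,14,14] → █  [on edge]
    (8,1)@(17, 3): e=[12,6,10] → █
    (9,1)@(19, 3): e=[24,-2,6] → ·
    (7,2)@(15, 5): e=[-4,26,6] → ·
    (8,2)@(17, 5): e=[8,18,2] → █
    (9,2)@(19, 5): e=[20,10,-2] → ·
    (8,3)@(17, 7): e=[4,30,-6] → ·
  covered (4 px):
    · · · · · · · █ · · · ·
    · · · · · · · █ █ · · ·
    · · · · · · · · █ · · ·
    · · · · · · · · · · · ·
T2:
  2·area = 34
  edge (7, 6)→(24, 5): d=(17,-1) top-left  bias=+0
  edge (24, 5)→(7, 8): d=(-17,3) right/bottom  bias=-1
  edge (7, 8)→(7, 6): d=(0,-2) top-left  bias=+0
    (3,0)@(7, 1): e=[-85,119,0] → ·  [on edge]
    (3,1)@(7, 3): e=[-51,85,0] → ·  [on edge]
    (3,2)@(7, 5): e=[-17,51,0] → ·  [on edge]
    (3,3)@(7, 7): e=[17,17,0] → █  [on edge]
    (4,3)@(9, 7): e=[19,11,4] → █
    (5,3)@(11, 7): e=[21,5,8] → █
    (6,3)@(13, 7): e=[23,-1,12] → ·
  covered (3 px):
    · · · · · · · · · · · ·
    · · · · · · · · · · · ·
    · · · · · · · · · · · ·
    · · · █ █ █ · · · · · ·

Answer: 9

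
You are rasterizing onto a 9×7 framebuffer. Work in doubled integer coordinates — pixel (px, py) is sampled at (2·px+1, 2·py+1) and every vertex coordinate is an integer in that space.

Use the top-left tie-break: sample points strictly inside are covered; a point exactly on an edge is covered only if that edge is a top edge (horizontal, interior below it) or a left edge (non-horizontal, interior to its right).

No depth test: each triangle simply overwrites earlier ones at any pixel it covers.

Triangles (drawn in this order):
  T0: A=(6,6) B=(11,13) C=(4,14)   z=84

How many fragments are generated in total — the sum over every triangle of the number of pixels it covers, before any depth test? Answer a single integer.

T0:
  2·area = 54
  edge (6, 6)→(11, 13): d=(5,7) right/bottom  bias=-1
  edge (11, 13)→(4, 14): d=(-7,1) right/bottom  bias=-1
  edge (4, 14)→(6, 6): d=(2,-8) top-left  bias=+0
    (3,4)@(7, 9): e=[8,32,14] → X
    (4,4)@(9, 9): e=[-6,30,30] → .
    (2,5)@(5, 11): e=[32,20,2] → X
    (4,5)@(9, 11): e=[4,16,34] → X
    (5,5)@(11, 11): e=[-10,14,50] → .
    (2,6)@(5, 13): e=[42,6,6] → X
    (5,6)@(11, 13): e=[0,0,54] → .  [on edge]
  covered (7 px):
    . . . . . . . . .
    . . . . . . . . .
    . . . . . . . . .
    . . . . . . . . .
    . . . X . . . . .
    . . X X X . . . .
    . . X X X . . . .

Final: 7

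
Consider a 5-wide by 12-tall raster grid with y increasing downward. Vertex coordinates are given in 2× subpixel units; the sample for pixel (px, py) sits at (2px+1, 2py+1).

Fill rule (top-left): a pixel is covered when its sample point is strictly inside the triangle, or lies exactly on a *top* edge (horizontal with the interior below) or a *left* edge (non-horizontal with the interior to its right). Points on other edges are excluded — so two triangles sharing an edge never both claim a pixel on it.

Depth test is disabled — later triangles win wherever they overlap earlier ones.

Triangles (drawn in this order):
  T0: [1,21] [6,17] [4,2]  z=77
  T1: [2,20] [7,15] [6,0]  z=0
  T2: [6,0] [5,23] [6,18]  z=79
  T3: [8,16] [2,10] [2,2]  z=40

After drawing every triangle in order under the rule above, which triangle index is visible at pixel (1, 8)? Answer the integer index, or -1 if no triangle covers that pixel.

T0:
  2·area = 83  (B↔C swapped to make it positive)
  edge (1, 21)→(4, 2): d=(3,-19) top-left  bias=+0
  edge (4, 2)→(6, 17): d=(2,15) right/bottom  bias=-1
  edge (6, 17)→(1, 21): d=(-5,4) right/bottom  bias=-1
    (1,4)@(3, 9): e=[2,29,52] → █
    (2,4)@(5, 9): e=[40,-1,44] → ·
    (1,5)@(3, 11): e=[8,33,42] → █
    (2,5)@(5, 11): e=[46,3,34] → █
    (3,5)@(7, 11): e=[84,-27,26] → ·
    (1,6)@(3, 13): e=[14,37,32] → █
    (3,6)@(7, 13): e=[90,-23,16] → ·
    (1,7)@(3, 15): e=[20,41,22] → █
    (3,7)@(7, 15): e=[96,-19,6] → ·
    (1,8)@(3, 17): e=[26,45,12] → █
    (3,8)@(7, 17): e=[102,-15,-4] → ·
    (1,9)@(3, 19): e=[32,49,2] → █
    (0,10)@(1, 21): e=[0,83,0] → ·  [on edge]
  covered (10 px):
    · · · · ·
    · · · · ·
    · · · · ·
    · · · · ·
    · █ · · ·
    · █ █ · ·
    · █ █ · ·
    · █ █ · ·
    · █ █ · ·
    · █ · · ·
    · · · · ·
    · · · · ·
T1:
  2·area = 80  (B↔C swapped to make it positive)
  edge (2, 20)→(6, 0): d=(4,-20) top-left  bias=+0
  edge (6, 0)→(7, 15): d=(1,15) right/bottom  bias=-1
  edge (7, 15)→(2, 20): d=(-5,5) right/bottom  bias=-1
    (2,2)@(5, 5): e=[0,20,60] → █  [on edge]
    (3,2)@(7, 5): e=[40,-10,50] → ·
    (2,3)@(5, 7): e=[8,22,50] → █
    (3,3)@(7, 7): e=[48,-8,40] → ·
    (2,4)@(5, 9): e=[16,24,40] → █
    (3,4)@(7, 9): e=[56,-6,30] → ·
    (2,5)@(5, 11): e=[24,26,30] → █
    (3,5)@(7, 11): e=[64,-4,20] → ·
    (2,6)@(5, 13): e=[32,28,20] → █
    (3,6)@(7, 13): e=[72,-2,10] → ·
    (4,6)@(9, 13): e=[112,-32,0] → ·  [on edge]
    (1,7)@(3, 15): e=[0,60,20] → █  [on edge]
    (3,7)@(7, 15): e=[80,0,0] → ·  [on edge]
    (2,8)@(5, 17): e=[48,32,0] → ·  [on edge]
    (1,9)@(3, 19): e=[16,64,0] → ·  [on edge]
    (0,10)@(1, 21): e=[-16,96,0] → ·  [on edge]
  covered (8 px):
    · · · · ·
    · · · · ·
    · · █ · ·
    · · █ · ·
    · · █ · ·
    · · █ · ·
    · · █ · ·
    · █ █ · ·
    · █ · · ·
    · · · · ·
    · · · · ·
    · · · · ·
T2:
  2·area = 18  (B↔C swapped to make it positive)
  edge (6, 0)→(6, 18): d=(0,18) right/bottom  bias=-1
  edge (6, 18)→(5, 23): d=(-1,5) right/bottom  bias=-1
  edge (5, 23)→(6, 0): d=(1,-23) top-left  bias=+0
    (4,1)@(9, 3): e=[-54,0,72] → ·  [on edge]
    (3,6)@(7, 13): e=[-18,0,36] → ·  [on edge]
    (2,11)@(5, 23): e=[18,0,0] → ·  [on edge]
  covered (0 px):
    · · · · ·
    · · · · ·
    · · · · ·
    · · · · ·
    · · · · ·
    · · · · ·
    · · · · ·
    · · · · ·
    · · · · ·
    · · · · ·
    · · · · ·
    · · · · ·
T3:
  2·area = 48
  edge (8, 16)→(2, 10): d=(-6,-6) top-left  bias=+0
  edge (2, 10)→(2, 2): d=(0,-8) top-left  bias=+0
  edge (2, 2)→(8, 16): d=(6,14) right/bottom  bias=-1
    (1,2)@(3, 5): e=[36,8,4] → █
    (2,2)@(5, 5): e=[48,24,-24] → ·
    (1,3)@(3, 7): e=[24,8,16] → █
    (2,3)@(5, 7): e=[36,24,-12] → ·
    (0,4)@(1, 9): e=[0,-8,56] → ·  [on edge]
    (1,4)@(3, 9): e=[12,8,28] → █
    (2,4)@(5, 9): e=[24,24,0] → ·  [on edge]
    (1,5)@(3, 11): e=[0,8,40] → █  [on edge]
    (2,5)@(5, 11): e=[12,24,12] → █
    (3,5)@(7, 11): e=[24,40,-16] → ·
    (1,6)@(3, 13): e=[-12,8,52] → ·
    (2,6)@(5, 13): e=[0,24,24] → █  [on edge]
    (3,7)@(7, 15): e=[0,40,8] → █  [on edge]
    (4,8)@(9, 17): e=[0,56,-8] → ·  [on edge]
  covered (7 px):
    · · · · ·
    · · · · ·
    · █ · · ·
    · █ · · ·
    · █ · · ·
    · █ █ · ·
    · · █ · ·
    · · · █ ·
    · · · · ·
    · · · · ·
    · · · · ·
    · · · · ·

Z-buffer (winner per pixel, '.' = empty):
  . . . . .
  . . . . .
  . 3 1 . .
  . 3 1 . .
  . 3 1 . .
  . 3 3 . .
  . 0 3 . .
  . 1 1 3 .
  . 1 0 . .
  . 0 . . .
  . . . . .
  . . . . .

Result: 1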